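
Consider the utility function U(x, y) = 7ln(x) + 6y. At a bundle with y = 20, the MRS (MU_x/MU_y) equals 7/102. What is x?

MU_x = 7/x, MU_y = 6.
MRS = 7/x ÷ 6.
MRS depends only on x: (7/6)/x = 7/102 ⇒ x = (7/6)/(7/102) = 17.

x = 17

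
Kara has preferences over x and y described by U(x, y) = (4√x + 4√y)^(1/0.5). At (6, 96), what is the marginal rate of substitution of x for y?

For CES with ρ = 0.5, MRS = √(y/x).
At (6, 96): MRS = 4.
So at (6, 96) the consumer would give up 4 units of y for one more unit of x.

MRS = 4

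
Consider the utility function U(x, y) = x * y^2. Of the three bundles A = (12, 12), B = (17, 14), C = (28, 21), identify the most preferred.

Evaluate utility at each bundle:
U(A) = 1728.
U(B) = 3332.
U(C) = 12348.
Highest utility is C, so C ≻ B ≻ A.

Bundle C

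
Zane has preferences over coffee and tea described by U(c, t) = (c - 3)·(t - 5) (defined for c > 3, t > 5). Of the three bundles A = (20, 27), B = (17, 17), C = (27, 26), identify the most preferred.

Bundle C

Evaluate utility at each bundle:
U(A) = 374.
U(B) = 168.
U(C) = 504.
Highest utility is C, so C ≻ A ≻ B.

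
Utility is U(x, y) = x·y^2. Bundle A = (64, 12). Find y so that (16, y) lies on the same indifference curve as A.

U(64, 12) = 9216.
Set U(16, y) = 9216 and solve.
With x = 16: y^2 = 9216/16 = 576; taking the square root, y = 24.
Check: U(16, 24) = 9216.

y = 24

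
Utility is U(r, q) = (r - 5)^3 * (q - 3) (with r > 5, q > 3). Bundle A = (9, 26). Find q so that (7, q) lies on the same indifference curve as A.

q = 187

U(9, 26) = 1472.
Set U(7, q) = 1472 and solve.
With r = 7: (7 − 5)^3 = 8, so (q − 3) = 1472/8 = 184.
So q = 3 + 184 = 187.
Check: U(7, 187) = 1472.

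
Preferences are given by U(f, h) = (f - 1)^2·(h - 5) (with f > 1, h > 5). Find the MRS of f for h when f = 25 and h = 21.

MU_f = 2·(f−1)·(h−5), MU_h = (f−1)^2.
MRS = (2/1)·(h−5)/(f−1).
At (25, 21): MRS = 4/3.
That is, one extra unit of f is worth 4/3 units of h at the margin.

MRS = 4/3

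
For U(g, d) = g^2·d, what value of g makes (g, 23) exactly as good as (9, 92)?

g = 18

U(9, 92) = 7452.
Set U(g, 23) = 7452 and solve.
With d = 23: g^2 = 7452/23 = 324; taking the square root, g = 18.
Check: U(18, 23) = 7452.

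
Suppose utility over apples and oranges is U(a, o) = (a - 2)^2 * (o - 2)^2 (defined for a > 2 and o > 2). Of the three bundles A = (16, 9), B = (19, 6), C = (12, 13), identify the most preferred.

Bundle C

Evaluate utility at each bundle:
U(A) = 9604.
U(B) = 4624.
U(C) = 12100.
Highest utility is C, so C ≻ A ≻ B.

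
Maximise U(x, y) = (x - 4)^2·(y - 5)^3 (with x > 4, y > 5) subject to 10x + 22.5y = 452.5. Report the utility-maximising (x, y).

x* = 16, y* = 13

MU_x = 2·(x−4)·(y−5)^3, MU_y = 3·(x−4)^2·(y−5)^2.
MRS = (2/3)·(y−5)/(x−4).
Tangency: set MRS = p_x/p_y = 10/22.5 = 4/9.
So (2/3)·(y − 5)/(x − 4) = 4/9, i.e. (y − 5) = (2/3)·(x − 4).
Rewrite the budget in excess-of-subsistence terms: 10·(x − 4) + 22.5·(y − 5) = 452.5 − 10·4 − 22.5·5 = 300.
Substituting, 25·(x − 4) = 300, so x − 4 = 12 and x* = 16.
Then y − 5 = (2/3)·12 = 8, so y* = 13.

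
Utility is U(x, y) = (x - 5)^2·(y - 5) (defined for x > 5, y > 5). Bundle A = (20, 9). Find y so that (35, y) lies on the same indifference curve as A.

y = 6

U(20, 9) = 900.
Set U(35, y) = 900 and solve.
With x = 35: (35 − 5)^2 = 900, so (y − 5) = 900/900 = 1.
So y = 5 + 1 = 6.
Check: U(35, 6) = 900.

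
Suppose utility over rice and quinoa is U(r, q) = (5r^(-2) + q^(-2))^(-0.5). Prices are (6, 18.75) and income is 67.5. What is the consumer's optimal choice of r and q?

For CES with ρ = -2, MRS = (5/1)·(q/r)^3.
Tangency: set MRS = p_r/p_q = 6/18.75 = 8/25.
So (q/r)^3 = 8/125; taking the cube root, q/r = 0.4, i.e. q = 0.4·r.
Substitute into the budget 6·r + 18.75·q = 67.5: 13.5·r = 67.5, so r* = 5 and q* = 0.4·5 = 2.

r* = 5, q* = 2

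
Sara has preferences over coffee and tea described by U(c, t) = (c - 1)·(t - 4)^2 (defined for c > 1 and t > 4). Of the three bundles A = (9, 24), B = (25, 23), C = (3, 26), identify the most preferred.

Evaluate utility at each bundle:
U(A) = 3200.
U(B) = 8664.
U(C) = 968.
Highest utility is B, so B ≻ A ≻ C.

Bundle B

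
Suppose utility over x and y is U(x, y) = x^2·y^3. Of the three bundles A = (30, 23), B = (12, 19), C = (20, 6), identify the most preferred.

Evaluate utility at each bundle:
U(A) = 10950300.
U(B) = 987696.
U(C) = 86400.
Highest utility is A, so A ≻ B ≻ C.

Bundle A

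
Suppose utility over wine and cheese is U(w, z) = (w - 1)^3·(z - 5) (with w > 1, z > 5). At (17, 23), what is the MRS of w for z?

MU_w = 3·(w−1)^2·(z−5), MU_z = (w−1)^3.
MRS = (3/1)·(z−5)/(w−1).
At (17, 23): MRS = 3.375.
That is, one extra unit of w is worth 3.375 units of z at the margin.

MRS = 3.375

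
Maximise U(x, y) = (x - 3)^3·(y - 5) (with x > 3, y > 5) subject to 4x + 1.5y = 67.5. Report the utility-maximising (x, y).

MU_x = 3·(x−3)^2·(y−5), MU_y = (x−3)^3.
MRS = (3/1)·(y−5)/(x−3).
Tangency: set MRS = p_x/p_y = 4/1.5 = 8/3.
So (3/1)·(y − 5)/(x − 3) = 8/3, i.e. (y − 5) = (8/9)·(x − 3).
Rewrite the budget in excess-of-subsistence terms: 4·(x − 3) + 1.5·(y − 5) = 67.5 − 4·3 − 1.5·5 = 48.
Substituting, (16/3)·(x − 3) = 48, so x − 3 = 9 and x* = 12.
Then y − 5 = (8/9)·9 = 8, so y* = 13.

x* = 12, y* = 13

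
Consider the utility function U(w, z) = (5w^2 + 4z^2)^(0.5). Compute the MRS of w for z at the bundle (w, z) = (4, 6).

For CES with ρ = 2, MRS = (5/4)·(z/w)^(-1).
At (4, 6): MRS = 5/6.
The indifference curve has slope −5/6 at this bundle.

MRS = 5/6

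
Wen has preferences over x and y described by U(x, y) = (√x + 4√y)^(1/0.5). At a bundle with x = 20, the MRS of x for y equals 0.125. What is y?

For CES with ρ = 0.5, MRS = (1/4)·√(y/x).
Setting (1/4)·√(y/20) = 0.125 gives √(y/20) = 0.5, so y/20 = 0.25 and y = 5.

y = 5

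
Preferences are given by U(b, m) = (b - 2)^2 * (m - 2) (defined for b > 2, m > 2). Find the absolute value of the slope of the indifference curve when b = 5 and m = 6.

MRS = 8/3

MU_b = 2·(b−2)·(m−2), MU_m = (b−2)^2.
MRS = (2/1)·(m−2)/(b−2).
At (5, 6): MRS = 8/3.
That is, one extra unit of b is worth 8/3 units of m at the margin.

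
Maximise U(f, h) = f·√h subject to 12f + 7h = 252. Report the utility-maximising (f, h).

MU_f = √h and MU_h = 0.5·f·h^(-0.5).
MRS = MU_f/MU_h = (2)·h/f.
Tangency: set MRS = p_f/p_h = 12/7.
So (2)·h/f = 12/7, i.e. h = (6/7)·f.
Substitute into the budget 12·f + 7·h = 252: 18·f = 252, so f* = 14.
Then h* = (6/7)·14 = 12.

f* = 14, h* = 12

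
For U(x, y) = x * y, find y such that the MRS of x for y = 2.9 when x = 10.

MU_x = y and MU_y = x.
MRS = MU_x/MU_y = y/x.
Substitute x = 10: MRS = y/10. Setting y/10 = 2.9 gives y = 2.9·10 = 29.

y = 29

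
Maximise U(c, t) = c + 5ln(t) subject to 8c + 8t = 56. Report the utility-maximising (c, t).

c* = 2, t* = 5

MU_c = 1, MU_t = 5/t.
MRS = 1 ÷ (5/t).
Tangency: set MRS = p_c/p_t = 8/8 = 1.
MRS depends only on t: 0.2·t = 1 ⇒ t* = 1/0.2 = 5.
From the budget, 8·c = 56 − 8·5 = 16, so c* = 2.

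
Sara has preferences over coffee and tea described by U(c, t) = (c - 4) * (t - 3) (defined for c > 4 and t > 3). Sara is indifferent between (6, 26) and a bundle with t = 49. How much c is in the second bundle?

U(6, 26) = 46.
Set U(c, 49) = 46 and solve.
With t = 49: (49 − 3) = 46, so (c − 4) = 46/46 = 1.
So c = 4 + 1 = 5.
Check: U(5, 49) = 46.

c = 5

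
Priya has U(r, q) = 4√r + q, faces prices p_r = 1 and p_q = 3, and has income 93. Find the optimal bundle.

MU_r = 4/(2√r), MU_q = 1.
MRS = 4/(2√r) ÷ 1.
Tangency: set MRS = p_r/p_q = 1/3.
MRS depends only on r: 2/√r = 1/3 ⇒ √r = 2/(1/3) = 6 ⇒ r* = 36.
From the budget, 3·q = 93 − 1·36 = 57, so q* = 19.

r* = 36, q* = 19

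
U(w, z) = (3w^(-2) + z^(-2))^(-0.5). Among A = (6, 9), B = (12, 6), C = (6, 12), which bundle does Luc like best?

Evaluate utility at each bundle:
U(A) = 3.233.
U(B) = 4.536.
U(C) = 3.328.
Highest utility is B, so B ≻ C ≻ A.

Bundle B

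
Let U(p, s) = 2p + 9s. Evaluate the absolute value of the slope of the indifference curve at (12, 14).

MU_p = 2, MU_s = 9, so MRS = 2/9 at every bundle.
At (12, 14): MRS = 2/9.
That is, one extra unit of p is worth 2/9 units of s at the margin.

MRS = 2/9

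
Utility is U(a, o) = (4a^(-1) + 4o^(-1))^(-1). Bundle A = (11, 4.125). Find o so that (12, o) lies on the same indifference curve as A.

o = 4

U depends on (a, o) only through S = 4a^(-1) + 4o^(-1), so equal utility means equal S. At (11, 4.125): S = 4/3.
With a = 12: 4·12^(-1) = 1/3, so 4o^(-1) = 4/3 − 1/3 = 1, i.e. o^(-1) = 0.25.
Hence o = 1/0.25 = 4.
Check: U(12, 4) = 0.75.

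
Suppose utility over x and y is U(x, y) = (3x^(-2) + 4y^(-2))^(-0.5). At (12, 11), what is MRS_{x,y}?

MRS = 1331/2304

For CES with ρ = -2, MRS = (3/4)·(y/x)^3.
At (12, 11): MRS = 1331/2304.
That is, one extra unit of x is worth 1331/2304 units of y at the margin.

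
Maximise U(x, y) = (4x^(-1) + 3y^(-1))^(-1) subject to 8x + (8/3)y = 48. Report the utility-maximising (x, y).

For CES with ρ = -1, MRS = (4/3)·(y/x)^2.
Tangency: set MRS = p_x/p_y = 8/(8/3) = 3.
So (y/x)^2 = 2.25; taking the square root, y/x = 1.5, i.e. y = 1.5·x.
Substitute into the budget 8·x + (8/3)·y = 48: 12·x = 48, so x* = 4 and y* = 1.5·4 = 6.

x* = 4, y* = 6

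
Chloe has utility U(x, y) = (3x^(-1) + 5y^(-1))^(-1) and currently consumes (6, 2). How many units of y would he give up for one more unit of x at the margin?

MRS = 1/15

For CES with ρ = -1, MRS = (3/5)·(y/x)^2.
At (6, 2): MRS = 1/15.
The indifference curve has slope −1/15 at this bundle.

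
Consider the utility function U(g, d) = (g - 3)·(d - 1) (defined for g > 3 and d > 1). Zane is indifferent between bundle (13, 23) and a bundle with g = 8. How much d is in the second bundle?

U(13, 23) = 220.
Set U(8, d) = 220 and solve.
With g = 8: (8 − 3) = 5, so (d − 1) = 220/5 = 44.
So d = 1 + 44 = 45.
Check: U(8, 45) = 220.

d = 45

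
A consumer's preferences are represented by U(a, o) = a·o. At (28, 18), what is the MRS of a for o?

MU_a = o and MU_o = a.
MRS = MU_a/MU_o = o/a.
At (28, 18): MRS = 9/14.
So at (28, 18) the consumer would give up 9/14 units of o for one more unit of a.

MRS = 9/14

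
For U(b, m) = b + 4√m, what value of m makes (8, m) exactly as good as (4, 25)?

U(4, 25) = 24.
Set U(8, m) = 24 and solve.
With b = 8: 4√m = 24 − 8 = 16, so √m = 4 and m = 16.
Check: U(8, 16) = 24.

m = 16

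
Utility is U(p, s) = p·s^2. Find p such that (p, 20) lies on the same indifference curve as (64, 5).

U(64, 5) = 1600.
Set U(p, 20) = 1600 and solve.
With s = 20: 20^2 = 400, so p = 1600/400 = 4.
Check: U(4, 20) = 1600.

p = 4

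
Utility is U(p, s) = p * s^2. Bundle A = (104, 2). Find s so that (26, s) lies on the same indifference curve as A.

s = 4

U(104, 2) = 416.
Set U(26, s) = 416 and solve.
With p = 26: s^2 = 416/26 = 16; taking the square root, s = 4.
Check: U(26, 4) = 416.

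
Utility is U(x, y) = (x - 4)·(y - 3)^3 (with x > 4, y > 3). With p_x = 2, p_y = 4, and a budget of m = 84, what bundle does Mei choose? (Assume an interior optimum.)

MU_x = (y−3)^3, MU_y = 3·(x−4)·(y−3)^2.
MRS = (1/3)·(y−3)/(x−4).
Tangency: set MRS = p_x/p_y = 2/4 = 0.5.
So (1/3)·(y − 3)/(x − 4) = 0.5, i.e. (y − 3) = 1.5·(x − 4).
Rewrite the budget in excess-of-subsistence terms: 2·(x − 4) + 4·(y − 3) = 84 − 2·4 − 4·3 = 64.
Substituting, 8·(x − 4) = 64, so x − 4 = 8 and x* = 12.
Then y − 3 = 1.5·8 = 12, so y* = 15.

x* = 12, y* = 15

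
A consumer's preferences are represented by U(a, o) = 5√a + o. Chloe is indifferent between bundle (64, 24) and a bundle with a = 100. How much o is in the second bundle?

o = 14

U(64, 24) = 64.
Set U(100, o) = 64 and solve.
With a = 100: √100 = 10, so o = 64 − 5·10 = 14.
Check: U(100, 14) = 64.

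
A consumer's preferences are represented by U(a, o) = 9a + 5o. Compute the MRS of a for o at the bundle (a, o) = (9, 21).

MRS = 1.8

MU_a = 9, MU_o = 5, so MRS = 9/5 = 1.8 at every bundle.
At (9, 21): MRS = 1.8.
The indifference curve has slope −1.8 at this bundle.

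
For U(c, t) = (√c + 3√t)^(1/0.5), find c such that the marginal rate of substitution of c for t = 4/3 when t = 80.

c = 5

For CES with ρ = 0.5, MRS = (1/3)·√(t/c).
Setting (1/3)·√(80/c) = 4/3 gives √(80/c) = 4, so 80/c = 16 and c = 5.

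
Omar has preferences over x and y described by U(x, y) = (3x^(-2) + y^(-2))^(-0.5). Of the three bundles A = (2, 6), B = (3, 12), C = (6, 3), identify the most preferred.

Bundle C

Evaluate utility at each bundle:
U(A) = 1.134.
U(B) = 1.714.
U(C) = 2.268.
Highest utility is C, so C ≻ B ≻ A.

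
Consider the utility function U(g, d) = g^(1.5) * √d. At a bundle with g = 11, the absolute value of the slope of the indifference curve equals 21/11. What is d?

MU_g = 1.5·√g·√d and MU_d = 0.5·g^(1.5)·d^(-0.5).
MRS = MU_g/MU_d = (3)·d/g.
Substitute g = 11: MRS = d/(11/3). Setting d/(11/3) = 21/11 gives d = (21/11)·(11/3) = 7.

d = 7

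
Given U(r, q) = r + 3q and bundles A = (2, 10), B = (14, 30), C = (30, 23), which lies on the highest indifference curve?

Bundle B

Evaluate utility at each bundle:
U(A) = 32.
U(B) = 104.
U(C) = 99.
Highest utility is B, so B ≻ C ≻ A.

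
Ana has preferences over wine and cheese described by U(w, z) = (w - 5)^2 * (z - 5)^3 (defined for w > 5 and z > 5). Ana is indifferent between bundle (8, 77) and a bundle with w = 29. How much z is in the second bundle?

z = 23

U(8, 77) = 3359232.
Set U(29, z) = 3359232 and solve.
With w = 29: (29 − 5)^2 = 576, so (z − 5)^3 = 3359232/576 = 5832.
Taking the cube root (with z > 5): z − 5 = 18, so z = 23.
Check: U(29, 23) = 3359232.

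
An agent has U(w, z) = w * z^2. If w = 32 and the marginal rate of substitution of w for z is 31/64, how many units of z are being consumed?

z = 31

MU_w = z^2 and MU_z = 2·w·z.
MRS = MU_w/MU_z = (1/2)·z/w.
Substitute w = 32: MRS = z/64. Setting z/64 = 31/64 gives z = (31/64)·64 = 31.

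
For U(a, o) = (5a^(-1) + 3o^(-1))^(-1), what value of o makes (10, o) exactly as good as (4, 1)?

o = 0.8

U depends on (a, o) only through S = 5a^(-1) + 3o^(-1), so equal utility means equal S. At (4, 1): S = 4.25.
With a = 10: 5·10^(-1) = 0.5, so 3o^(-1) = 4.25 − 0.5 = 3.75, i.e. o^(-1) = 1.25.
Hence o = 1/1.25 = 0.8.
Check: U(10, 0.8) = 0.2353.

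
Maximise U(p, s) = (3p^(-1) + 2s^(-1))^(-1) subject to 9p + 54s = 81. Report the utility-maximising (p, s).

p* = 3, s* = 1

For CES with ρ = -1, MRS = (3/2)·(s/p)^2.
Tangency: set MRS = p_p/p_s = 9/54 = 1/6.
So (s/p)^2 = 1/9; taking the square root, s/p = 1/3, i.e. s = (1/3)·p.
Substitute into the budget 9·p + 54·s = 81: 27·p = 81, so p* = 3 and s* = (1/3)·3 = 1.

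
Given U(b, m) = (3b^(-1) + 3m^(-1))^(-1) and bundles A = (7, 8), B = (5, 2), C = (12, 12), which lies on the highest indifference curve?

Bundle C

Evaluate utility at each bundle:
U(A) = 1.244.
U(B) = 0.476.
U(C) = 2.000.
Highest utility is C, so C ≻ A ≻ B.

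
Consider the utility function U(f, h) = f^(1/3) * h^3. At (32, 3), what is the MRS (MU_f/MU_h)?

MRS = 1/96

MU_f = 1/3·f^(-2/3)·h^3 and MU_h = 3·f^(1/3)·h^2.
MRS = MU_f/MU_h = (1/9)·h/f.
At (32, 3): MRS = 1/96.
That is, one extra unit of f is worth 1/96 units of h at the margin.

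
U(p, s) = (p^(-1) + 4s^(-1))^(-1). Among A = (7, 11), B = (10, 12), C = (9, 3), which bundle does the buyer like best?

Bundle B

Evaluate utility at each bundle:
U(A) = 1.974.
U(B) = 2.308.
U(C) = 0.692.
Highest utility is B, so B ≻ A ≻ C.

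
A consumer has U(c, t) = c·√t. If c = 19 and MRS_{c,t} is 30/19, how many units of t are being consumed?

t = 15

MU_c = √t and MU_t = 0.5·c·t^(-0.5).
MRS = MU_c/MU_t = (2)·t/c.
Substitute c = 19: MRS = t/9.5. Setting t/9.5 = 30/19 gives t = (30/19)·9.5 = 15.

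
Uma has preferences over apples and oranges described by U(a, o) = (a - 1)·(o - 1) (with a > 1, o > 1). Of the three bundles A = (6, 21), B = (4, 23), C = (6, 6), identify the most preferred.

Evaluate utility at each bundle:
U(A) = 100.
U(B) = 66.
U(C) = 25.
Highest utility is A, so A ≻ B ≻ C.

Bundle A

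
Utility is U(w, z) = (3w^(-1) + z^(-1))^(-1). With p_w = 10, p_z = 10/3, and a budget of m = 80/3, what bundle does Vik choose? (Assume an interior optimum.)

w* = 2, z* = 2

For CES with ρ = -1, MRS = (3/1)·(z/w)^2.
Tangency: set MRS = p_w/p_z = 10/(10/3) = 3.
So (z/w)^2 = 1; taking the square root, z/w = 1, i.e. z = w.
Substitute into the budget 10·w + (10/3)·z = 80/3: (40/3)·w = 80/3, so w* = 2 and z* = 2.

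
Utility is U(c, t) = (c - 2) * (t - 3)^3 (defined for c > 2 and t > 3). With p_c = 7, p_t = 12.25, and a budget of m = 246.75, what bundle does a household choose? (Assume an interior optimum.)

c* = 9, t* = 15

MU_c = (t−3)^3, MU_t = 3·(c−2)·(t−3)^2.
MRS = (1/3)·(t−3)/(c−2).
Tangency: set MRS = p_c/p_t = 7/12.25 = 4/7.
So (1/3)·(t − 3)/(c − 2) = 4/7, i.e. (t − 3) = (12/7)·(c − 2).
Rewrite the budget in excess-of-subsistence terms: 7·(c − 2) + 12.25·(t − 3) = 246.75 − 7·2 − 12.25·3 = 196.
Substituting, 28·(c − 2) = 196, so c − 2 = 7 and c* = 9.
Then t − 3 = (12/7)·7 = 12, so t* = 15.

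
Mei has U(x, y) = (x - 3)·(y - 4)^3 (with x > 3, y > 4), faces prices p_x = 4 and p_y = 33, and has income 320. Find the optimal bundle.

x* = 14, y* = 8

MU_x = (y−4)^3, MU_y = 3·(x−3)·(y−4)^2.
MRS = (1/3)·(y−4)/(x−3).
Tangency: set MRS = p_x/p_y = 4/33.
So (1/3)·(y − 4)/(x − 3) = 4/33, i.e. (y − 4) = (4/11)·(x − 3).
Rewrite the budget in excess-of-subsistence terms: 4·(x − 3) + 33·(y − 4) = 320 − 4·3 − 33·4 = 176.
Substituting, 16·(x − 3) = 176, so x − 3 = 11 and x* = 14.
Then y − 4 = (4/11)·11 = 4, so y* = 8.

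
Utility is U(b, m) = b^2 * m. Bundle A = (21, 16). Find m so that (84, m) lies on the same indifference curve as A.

U(21, 16) = 7056.
Set U(84, m) = 7056 and solve.
With b = 84: 84^2 = 7056, so m = 7056/7056 = 1.
Check: U(84, 1) = 7056.

m = 1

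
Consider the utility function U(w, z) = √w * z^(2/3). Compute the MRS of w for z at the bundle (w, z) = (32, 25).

MU_w = 0.5·w^(-0.5)·z^(2/3) and MU_z = 2/3·√w·z^(-1/3).
MRS = MU_w/MU_z = (0.75)·z/w.
At (32, 25): MRS = 75/128.
The indifference curve has slope −75/128 at this bundle.

MRS = 75/128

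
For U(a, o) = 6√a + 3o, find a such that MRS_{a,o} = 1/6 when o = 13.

a = 36

MU_a = 6/(2√a), MU_o = 3.
MRS = 6/(2√a) ÷ 3.
MRS depends only on a: 1/√a = 1/6 ⇒ √a = 1/(1/6) = 6 ⇒ a = 36.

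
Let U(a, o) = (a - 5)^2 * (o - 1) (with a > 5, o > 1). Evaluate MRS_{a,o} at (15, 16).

MRS = 3

MU_a = 2·(a−5)·(o−1), MU_o = (a−5)^2.
MRS = (2/1)·(o−1)/(a−5).
At (15, 16): MRS = 3.
That is, one extra unit of a is worth 3 units of o at the margin.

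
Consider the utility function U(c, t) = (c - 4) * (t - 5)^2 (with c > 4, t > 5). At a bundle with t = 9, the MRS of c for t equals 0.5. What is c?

MU_c = (t−5)^2, MU_t = 2·(c−4)·(t−5).
MRS = (1/2)·(t−5)/(c−4).
Substitute t = 9: MRS = 2/(c − 4). Setting this equal to 0.5 gives c − 4 = 2/0.5 = 4, so c = 8.

c = 8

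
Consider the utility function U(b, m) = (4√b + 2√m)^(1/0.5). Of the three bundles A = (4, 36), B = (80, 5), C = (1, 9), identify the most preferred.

Bundle B

Evaluate utility at each bundle:
U(A) = 400.000.
U(B) = 1620.000.
U(C) = 100.000.
Highest utility is B, so B ≻ A ≻ C.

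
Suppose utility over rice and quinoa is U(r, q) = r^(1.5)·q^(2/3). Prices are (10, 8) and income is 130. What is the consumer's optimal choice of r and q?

r* = 9, q* = 5

MU_r = 1.5·√r·q^(2/3) and MU_q = 2/3·r^(1.5)·q^(-1/3).
MRS = MU_r/MU_q = (2.25)·q/r.
Tangency: set MRS = p_r/p_q = 10/8 = 1.25.
So (2.25)·q/r = 1.25, i.e. q = (5/9)·r.
Substitute into the budget 10·r + 8·q = 130: (130/9)·r = 130, so r* = 9.
Then q* = (5/9)·9 = 5.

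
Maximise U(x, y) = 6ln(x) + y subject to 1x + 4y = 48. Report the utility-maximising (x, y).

MU_x = 6/x, MU_y = 1.
MRS = 6/x ÷ 1.
Tangency: set MRS = p_x/p_y = 1/4 = 0.25.
MRS depends only on x: 6/x = 0.25 ⇒ x* = 6/0.25 = 24.
From the budget, 4·y = 48 − 1·24 = 24, so y* = 6.

x* = 24, y* = 6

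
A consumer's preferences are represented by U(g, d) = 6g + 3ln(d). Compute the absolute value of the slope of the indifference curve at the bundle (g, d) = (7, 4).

MU_g = 6, MU_d = 3/d.
MRS = 6 ÷ (3/d).
At (7, 4): MRS = 8.
The indifference curve has slope −8 at this bundle.

MRS = 8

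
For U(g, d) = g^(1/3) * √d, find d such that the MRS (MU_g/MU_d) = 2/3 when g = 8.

MU_g = 1/3·g^(-2/3)·√d and MU_d = 0.5·g^(1/3)·d^(-0.5).
MRS = MU_g/MU_d = (2/3)·d/g.
Substitute g = 8: MRS = d/12. Setting d/12 = 2/3 gives d = (2/3)·12 = 8.

d = 8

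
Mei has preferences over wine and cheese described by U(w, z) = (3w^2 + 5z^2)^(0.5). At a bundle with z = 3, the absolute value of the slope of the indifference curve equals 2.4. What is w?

For CES with ρ = 2, MRS = (3/5)·(z/w)^(-1).
Setting (3/5)·(3/w)^(-1) = 2.4 gives (3/w)^(-1) = 4, so 3/w = 0.25 and w = 12.

w = 12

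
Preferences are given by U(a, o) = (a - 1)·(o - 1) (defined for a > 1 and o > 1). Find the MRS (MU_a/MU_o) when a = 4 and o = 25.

MU_a = (o−1), MU_o = (a−1).
MRS = (o−1)/(a−1).
At (4, 25): MRS = 8.
That is, one extra unit of a is worth 8 units of o at the margin.

MRS = 8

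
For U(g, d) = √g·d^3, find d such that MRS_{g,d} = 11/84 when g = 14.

MU_g = 0.5·g^(-0.5)·d^3 and MU_d = 3·√g·d^2.
MRS = MU_g/MU_d = (1/6)·d/g.
Substitute g = 14: MRS = d/84. Setting d/84 = 11/84 gives d = (11/84)·84 = 11.

d = 11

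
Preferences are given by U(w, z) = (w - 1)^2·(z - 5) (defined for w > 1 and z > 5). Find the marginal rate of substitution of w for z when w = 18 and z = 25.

MRS = 40/17

MU_w = 2·(w−1)·(z−5), MU_z = (w−1)^2.
MRS = (2/1)·(z−5)/(w−1).
At (18, 25): MRS = 40/17.
The indifference curve has slope −40/17 at this bundle.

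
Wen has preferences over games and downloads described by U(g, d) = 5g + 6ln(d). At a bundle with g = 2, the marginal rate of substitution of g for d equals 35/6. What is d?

MU_g = 5, MU_d = 6/d.
MRS = 5 ÷ (6/d).
MRS depends only on d: (5/6)·d = 35/6 ⇒ d = (35/6)/(5/6) = 7.

d = 7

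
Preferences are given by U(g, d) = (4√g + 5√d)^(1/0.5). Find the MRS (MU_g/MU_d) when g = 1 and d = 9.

MRS = 2.4

For CES with ρ = 0.5, MRS = (4/5)·√(d/g).
At (1, 9): MRS = 2.4.
The indifference curve has slope −2.4 at this bundle.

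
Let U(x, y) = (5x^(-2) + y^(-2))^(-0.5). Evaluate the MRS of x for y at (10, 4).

For CES with ρ = -2, MRS = (5/1)·(y/x)^3.
At (10, 4): MRS = 8/25.
That is, one extra unit of x is worth 8/25 units of y at the margin.

MRS = 8/25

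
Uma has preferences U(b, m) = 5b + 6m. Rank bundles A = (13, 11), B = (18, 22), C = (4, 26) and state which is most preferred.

Bundle B

Evaluate utility at each bundle:
U(A) = 131.
U(B) = 222.
U(C) = 176.
Highest utility is B, so B ≻ C ≻ A.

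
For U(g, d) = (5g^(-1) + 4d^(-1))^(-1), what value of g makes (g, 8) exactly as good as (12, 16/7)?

U depends on (g, d) only through S = 5g^(-1) + 4d^(-1), so equal utility means equal S. At (12, 16/7): S = 13/6.
With d = 8: 4·8^(-1) = 0.5, so 5g^(-1) = 13/6 − 0.5 = 5/3, i.e. g^(-1) = 1/3.
Hence g = 1/(1/3) = 3.
Check: U(3, 8) = 0.4615.

g = 3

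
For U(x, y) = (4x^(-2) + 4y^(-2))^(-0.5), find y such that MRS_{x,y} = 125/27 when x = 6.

For CES with ρ = -2, MRS = (y/x)^3.
Setting (y/6)^3 = 125/27 gives y/6 = 5/3 and y = 10.

y = 10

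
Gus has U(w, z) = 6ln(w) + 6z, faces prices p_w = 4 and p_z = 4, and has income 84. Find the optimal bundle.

MU_w = 6/w, MU_z = 6.
MRS = 6/w ÷ 6.
Tangency: set MRS = p_w/p_z = 4/4 = 1.
MRS depends only on w: 1/w = 1 ⇒ w* = 1/1 = 1.
From the budget, 4·z = 84 − 4·1 = 80, so z* = 20.

w* = 1, z* = 20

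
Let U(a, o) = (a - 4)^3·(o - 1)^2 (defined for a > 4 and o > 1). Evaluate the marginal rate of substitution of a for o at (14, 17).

MRS = 2.4

MU_a = 3·(a−4)^2·(o−1)^2, MU_o = 2·(a−4)^3·(o−1).
MRS = (3/2)·(o−1)/(a−4).
At (14, 17): MRS = 2.4.
That is, one extra unit of a is worth 2.4 units of o at the margin.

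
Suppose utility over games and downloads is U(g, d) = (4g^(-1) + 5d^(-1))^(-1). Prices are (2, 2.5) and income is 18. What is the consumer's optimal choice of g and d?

For CES with ρ = -1, MRS = (4/5)·(d/g)^2.
Tangency: set MRS = p_g/p_d = 2/2.5 = 0.8.
So (d/g)^2 = 1; taking the square root, d/g = 1, i.e. d = g.
Substitute into the budget 2·g + 2.5·d = 18: 4.5·g = 18, so g* = 4 and d* = 4.

g* = 4, d* = 4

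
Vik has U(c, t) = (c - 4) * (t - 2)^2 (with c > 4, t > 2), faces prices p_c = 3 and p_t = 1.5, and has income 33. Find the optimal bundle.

MU_c = (t−2)^2, MU_t = 2·(c−4)·(t−2).
MRS = (1/2)·(t−2)/(c−4).
Tangency: set MRS = p_c/p_t = 3/1.5 = 2.
So (1/2)·(t − 2)/(c − 4) = 2, i.e. (t − 2) = 4·(c − 4).
Rewrite the budget in excess-of-subsistence terms: 3·(c − 4) + 1.5·(t − 2) = 33 − 3·4 − 1.5·2 = 18.
Substituting, 9·(c − 4) = 18, so c − 4 = 2 and c* = 6.
Then t − 2 = 4·2 = 8, so t* = 10.

c* = 6, t* = 10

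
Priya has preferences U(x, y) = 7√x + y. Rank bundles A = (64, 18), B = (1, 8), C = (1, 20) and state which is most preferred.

Evaluate utility at each bundle:
U(A) = 74.000.
U(B) = 15.000.
U(C) = 27.000.
Highest utility is A, so A ≻ C ≻ B.

Bundle A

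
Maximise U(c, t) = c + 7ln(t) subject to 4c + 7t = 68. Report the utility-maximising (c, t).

c* = 10, t* = 4

MU_c = 1, MU_t = 7/t.
MRS = 1 ÷ (7/t).
Tangency: set MRS = p_c/p_t = 4/7.
MRS depends only on t: (1/7)·t = 4/7 ⇒ t* = (4/7)/(1/7) = 4.
From the budget, 4·c = 68 − 7·4 = 40, so c* = 10.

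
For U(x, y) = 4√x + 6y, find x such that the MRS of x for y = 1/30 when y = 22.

MU_x = 4/(2√x), MU_y = 6.
MRS = 4/(2√x) ÷ 6.
MRS depends only on x: (1/3)/√x = 1/30 ⇒ √x = (1/3)/(1/30) = 10 ⇒ x = 100.

x = 100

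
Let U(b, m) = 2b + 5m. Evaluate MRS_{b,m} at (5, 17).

MU_b = 2, MU_m = 5, so MRS = 2/5 = 0.4 at every bundle.
At (5, 17): MRS = 0.4.
The indifference curve has slope −0.4 at this bundle.

MRS = 0.4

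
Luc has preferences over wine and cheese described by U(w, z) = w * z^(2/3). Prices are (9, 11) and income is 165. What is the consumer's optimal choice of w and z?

MU_w = z^(2/3) and MU_z = 2/3·w·z^(-1/3).
MRS = MU_w/MU_z = (1.5)·z/w.
Tangency: set MRS = p_w/p_z = 9/11.
So (1.5)·z/w = 9/11, i.e. z = (6/11)·w.
Substitute into the budget 9·w + 11·z = 165: 15·w = 165, so w* = 11.
Then z* = (6/11)·11 = 6.

w* = 11, z* = 6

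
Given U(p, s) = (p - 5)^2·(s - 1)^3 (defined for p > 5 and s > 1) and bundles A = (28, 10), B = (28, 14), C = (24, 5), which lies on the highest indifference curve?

Evaluate utility at each bundle:
U(A) = 385641.
U(B) = 1162213.
U(C) = 23104.
Highest utility is B, so B ≻ A ≻ C.

Bundle B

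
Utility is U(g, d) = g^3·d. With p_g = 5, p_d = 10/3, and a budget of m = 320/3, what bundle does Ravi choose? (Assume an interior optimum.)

g* = 16, d* = 8

MU_g = 3·g^2·d and MU_d = g^3.
MRS = MU_g/MU_d = (3/1)·d/g.
Tangency: set MRS = p_g/p_d = 5/(10/3) = 1.5.
So (3/1)·d/g = 1.5, i.e. d = 0.5·g.
Substitute into the budget 5·g + (10/3)·d = 320/3: (20/3)·g = 320/3, so g* = 16.
Then d* = 0.5·16 = 8.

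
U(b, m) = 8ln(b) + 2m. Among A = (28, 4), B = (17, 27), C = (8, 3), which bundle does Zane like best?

Bundle B

Evaluate utility at each bundle:
U(A) = 34.658.
U(B) = 76.666.
U(C) = 22.636.
Highest utility is B, so B ≻ A ≻ C.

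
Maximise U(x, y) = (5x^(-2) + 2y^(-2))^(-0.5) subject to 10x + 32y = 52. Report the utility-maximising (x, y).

x* = 2, y* = 1

For CES with ρ = -2, MRS = (5/2)·(y/x)^3.
Tangency: set MRS = p_x/p_y = 10/32 = 5/16.
So (y/x)^3 = 0.125; taking the cube root, y/x = 0.5, i.e. y = 0.5·x.
Substitute into the budget 10·x + 32·y = 52: 26·x = 52, so x* = 2 and y* = 0.5·2 = 1.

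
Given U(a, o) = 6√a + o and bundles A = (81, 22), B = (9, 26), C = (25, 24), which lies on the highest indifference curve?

Bundle A

Evaluate utility at each bundle:
U(A) = 76.000.
U(B) = 44.000.
U(C) = 54.000.
Highest utility is A, so A ≻ C ≻ B.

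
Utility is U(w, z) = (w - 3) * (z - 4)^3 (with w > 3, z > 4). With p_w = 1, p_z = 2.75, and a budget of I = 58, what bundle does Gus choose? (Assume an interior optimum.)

MU_w = (z−4)^3, MU_z = 3·(w−3)·(z−4)^2.
MRS = (1/3)·(z−4)/(w−3).
Tangency: set MRS = p_w/p_z = 1/2.75 = 4/11.
So (1/3)·(z − 4)/(w − 3) = 4/11, i.e. (z − 4) = (12/11)·(w − 3).
Rewrite the budget in excess-of-subsistence terms: 1·(w − 3) + 2.75·(z − 4) = 58 − 1·3 − 2.75·4 = 44.
Substituting, 4·(w − 3) = 44, so w − 3 = 11 and w* = 14.
Then z − 4 = (12/11)·11 = 12, so z* = 16.

w* = 14, z* = 16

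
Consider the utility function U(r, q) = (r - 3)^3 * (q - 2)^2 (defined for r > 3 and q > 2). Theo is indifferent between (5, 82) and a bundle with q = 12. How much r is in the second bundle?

U(5, 82) = 51200.
Set U(r, 12) = 51200 and solve.
With q = 12: (12 − 2)^2 = 100, so (r − 3)^3 = 51200/100 = 512.
Taking the cube root (with r > 3): r − 3 = 8, so r = 11.
Check: U(11, 12) = 51200.

r = 11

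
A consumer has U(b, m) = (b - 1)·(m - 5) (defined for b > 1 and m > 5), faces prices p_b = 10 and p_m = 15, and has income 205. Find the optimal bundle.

b* = 7, m* = 9

MU_b = (m−5), MU_m = (b−1).
MRS = (m−5)/(b−1).
Tangency: set MRS = p_b/p_m = 10/15 = 2/3.
So (m − 5)/(b − 1) = 2/3, i.e. (m − 5) = (2/3)·(b − 1).
Rewrite the budget in excess-of-subsistence terms: 10·(b − 1) + 15·(m − 5) = 205 − 10·1 − 15·5 = 120.
Substituting, 20·(b − 1) = 120, so b − 1 = 6 and b* = 7.
Then m − 5 = (2/3)·6 = 4, so m* = 9.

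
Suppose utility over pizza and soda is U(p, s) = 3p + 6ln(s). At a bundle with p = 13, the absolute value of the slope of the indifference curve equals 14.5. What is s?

MU_p = 3, MU_s = 6/s.
MRS = 3 ÷ (6/s).
MRS depends only on s: 0.5·s = 14.5 ⇒ s = 14.5/0.5 = 29.

s = 29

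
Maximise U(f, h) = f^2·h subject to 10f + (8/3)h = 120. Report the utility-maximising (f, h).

MU_f = 2·f·h and MU_h = f^2.
MRS = MU_f/MU_h = (2/1)·h/f.
Tangency: set MRS = p_f/p_h = 10/(8/3) = 3.75.
So (2/1)·h/f = 3.75, i.e. h = 1.875·f.
Substitute into the budget 10·f + (8/3)·h = 120: 15·f = 120, so f* = 8.
Then h* = 1.875·8 = 15.

f* = 8, h* = 15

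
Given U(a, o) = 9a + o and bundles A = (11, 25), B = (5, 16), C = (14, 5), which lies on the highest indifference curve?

Bundle C

Evaluate utility at each bundle:
U(A) = 124.
U(B) = 61.
U(C) = 131.
Highest utility is C, so C ≻ A ≻ B.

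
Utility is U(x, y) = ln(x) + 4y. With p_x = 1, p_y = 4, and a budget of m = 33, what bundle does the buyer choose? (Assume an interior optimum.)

x* = 1, y* = 8

MU_x = 1/x, MU_y = 4.
MRS = 1/x ÷ 4.
Tangency: set MRS = p_x/p_y = 1/4 = 0.25.
MRS depends only on x: 0.25/x = 0.25 ⇒ x* = 0.25/0.25 = 1.
From the budget, 4·y = 33 − 1·1 = 32, so y* = 8.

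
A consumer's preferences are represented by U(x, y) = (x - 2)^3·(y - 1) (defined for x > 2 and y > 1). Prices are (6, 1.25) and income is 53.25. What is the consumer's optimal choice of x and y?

MU_x = 3·(x−2)^2·(y−1), MU_y = (x−2)^3.
MRS = (3/1)·(y−1)/(x−2).
Tangency: set MRS = p_x/p_y = 6/1.25 = 4.8.
So (3/1)·(y − 1)/(x − 2) = 4.8, i.e. (y − 1) = 1.6·(x − 2).
Rewrite the budget in excess-of-subsistence terms: 6·(x − 2) + 1.25·(y − 1) = 53.25 − 6·2 − 1.25·1 = 40.
Substituting, 8·(x − 2) = 40, so x − 2 = 5 and x* = 7.
Then y − 1 = 1.6·5 = 8, so y* = 9.

x* = 7, y* = 9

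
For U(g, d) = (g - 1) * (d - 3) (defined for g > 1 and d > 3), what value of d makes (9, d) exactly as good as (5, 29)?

d = 16

U(5, 29) = 104.
Set U(9, d) = 104 and solve.
With g = 9: (9 − 1) = 8, so (d − 3) = 104/8 = 13.
So d = 3 + 13 = 16.
Check: U(9, 16) = 104.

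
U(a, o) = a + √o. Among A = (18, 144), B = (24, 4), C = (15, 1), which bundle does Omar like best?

Bundle A

Evaluate utility at each bundle:
U(A) = 30.000.
U(B) = 26.000.
U(C) = 16.000.
Highest utility is A, so A ≻ B ≻ C.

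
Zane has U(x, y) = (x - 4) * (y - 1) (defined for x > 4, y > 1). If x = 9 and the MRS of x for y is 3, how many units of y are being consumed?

MU_x = (y−1), MU_y = (x−4).
MRS = (y−1)/(x−4).
Substitute x = 9: MRS = (y − 1)/5. Setting this equal to 3 gives y − 1 = 3·5 = 15, so y = 16.

y = 16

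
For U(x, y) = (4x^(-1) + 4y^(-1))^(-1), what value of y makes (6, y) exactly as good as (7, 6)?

y = 7

U depends on (x, y) only through S = 4x^(-1) + 4y^(-1), so equal utility means equal S. At (7, 6): S = 26/21.
With x = 6: 4·6^(-1) = 2/3, so 4y^(-1) = 26/21 − 2/3 = 4/7, i.e. y^(-1) = 1/7.
Hence y = 1/(1/7) = 7.
Check: U(6, 7) = 0.8077.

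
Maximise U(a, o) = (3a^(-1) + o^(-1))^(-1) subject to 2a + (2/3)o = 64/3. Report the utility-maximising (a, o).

For CES with ρ = -1, MRS = (3/1)·(o/a)^2.
Tangency: set MRS = p_a/p_o = 2/(2/3) = 3.
So (o/a)^2 = 1; taking the square root, o/a = 1, i.e. o = a.
Substitute into the budget 2·a + (2/3)·o = 64/3: (8/3)·a = 64/3, so a* = 8 and o* = 8.

a* = 8, o* = 8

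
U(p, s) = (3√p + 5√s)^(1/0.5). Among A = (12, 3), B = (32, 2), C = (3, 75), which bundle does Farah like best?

Bundle C

Evaluate utility at each bundle:
U(A) = 363.000.
U(B) = 578.000.
U(C) = 2352.000.
Highest utility is C, so C ≻ B ≻ A.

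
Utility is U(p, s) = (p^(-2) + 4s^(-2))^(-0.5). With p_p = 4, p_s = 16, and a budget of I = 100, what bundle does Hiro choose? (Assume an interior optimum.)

For CES with ρ = -2, MRS = (1/4)·(s/p)^3.
Tangency: set MRS = p_p/p_s = 4/16 = 0.25.
So (s/p)^3 = 1; taking the cube root, s/p = 1, i.e. s = p.
Substitute into the budget 4·p + 16·s = 100: 20·p = 100, so p* = 5 and s* = 5.

p* = 5, s* = 5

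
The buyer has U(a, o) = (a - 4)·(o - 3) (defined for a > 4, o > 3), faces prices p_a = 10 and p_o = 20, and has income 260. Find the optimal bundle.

MU_a = (o−3), MU_o = (a−4).
MRS = (o−3)/(a−4).
Tangency: set MRS = p_a/p_o = 10/20 = 0.5.
So (o − 3)/(a − 4) = 0.5, i.e. (o − 3) = 0.5·(a − 4).
Rewrite the budget in excess-of-subsistence terms: 10·(a − 4) + 20·(o − 3) = 260 − 10·4 − 20·3 = 160.
Substituting, 20·(a − 4) = 160, so a − 4 = 8 and a* = 12.
Then o − 3 = 0.5·8 = 4, so o* = 7.

a* = 12, o* = 7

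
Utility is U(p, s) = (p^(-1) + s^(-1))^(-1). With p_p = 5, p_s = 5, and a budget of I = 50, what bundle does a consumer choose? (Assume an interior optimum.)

For CES with ρ = -1, MRS = (s/p)^2.
Tangency: set MRS = p_p/p_s = 5/5 = 1.
So (s/p)^2 = 1; taking the square root, s/p = 1, i.e. s = p.
Substitute into the budget 5·p + 5·s = 50: 10·p = 50, so p* = 5 and s* = 5.

p* = 5, s* = 5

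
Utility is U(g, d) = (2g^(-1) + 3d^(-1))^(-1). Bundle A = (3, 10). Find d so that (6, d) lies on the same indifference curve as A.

d = 90/19

U depends on (g, d) only through S = 2g^(-1) + 3d^(-1), so equal utility means equal S. At (3, 10): S = 29/30.
With g = 6: 2·6^(-1) = 1/3, so 3d^(-1) = 29/30 − 1/3 = 19/30, i.e. d^(-1) = 19/90.
Hence d = 1/(19/90) = 90/19.
Check: U(6, 90/19) = 1.0345.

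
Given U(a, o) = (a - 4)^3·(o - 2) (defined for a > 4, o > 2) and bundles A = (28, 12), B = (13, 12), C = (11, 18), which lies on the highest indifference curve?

Evaluate utility at each bundle:
U(A) = 138240.
U(B) = 7290.
U(C) = 5488.
Highest utility is A, so A ≻ B ≻ C.

Bundle A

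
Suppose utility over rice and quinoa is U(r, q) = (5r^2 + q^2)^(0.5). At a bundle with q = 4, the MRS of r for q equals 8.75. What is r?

For CES with ρ = 2, MRS = (5/1)·(q/r)^(-1).
Setting (5/1)·(4/r)^(-1) = 8.75 gives (4/r)^(-1) = 1.75, so 4/r = 4/7 and r = 7.

r = 7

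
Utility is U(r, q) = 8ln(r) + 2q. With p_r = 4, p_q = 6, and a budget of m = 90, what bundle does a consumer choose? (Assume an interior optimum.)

MU_r = 8/r, MU_q = 2.
MRS = 8/r ÷ 2.
Tangency: set MRS = p_r/p_q = 4/6 = 2/3.
MRS depends only on r: 4/r = 2/3 ⇒ r* = 4/(2/3) = 6.
From the budget, 6·q = 90 − 4·6 = 66, so q* = 11.

r* = 6, q* = 11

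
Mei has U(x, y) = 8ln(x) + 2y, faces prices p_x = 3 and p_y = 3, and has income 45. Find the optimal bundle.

x* = 4, y* = 11

MU_x = 8/x, MU_y = 2.
MRS = 8/x ÷ 2.
Tangency: set MRS = p_x/p_y = 3/3 = 1.
MRS depends only on x: 4/x = 1 ⇒ x* = 4/1 = 4.
From the budget, 3·y = 45 − 3·4 = 33, so y* = 11.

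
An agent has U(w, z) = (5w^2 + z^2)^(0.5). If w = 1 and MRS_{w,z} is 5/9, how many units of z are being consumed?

For CES with ρ = 2, MRS = (5/1)·(z/w)^(-1).
Setting (5/1)·(z/1)^(-1) = 5/9 gives (z/1)^(-1) = 1/9, so z/1 = 9 and z = 9.

z = 9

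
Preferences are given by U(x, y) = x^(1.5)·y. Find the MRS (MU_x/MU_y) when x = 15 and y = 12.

MU_x = 1.5·√x·y and MU_y = x^(1.5).
MRS = MU_x/MU_y = (1.5)·y/x.
At (15, 12): MRS = 1.2.
The indifference curve has slope −1.2 at this bundle.

MRS = 1.2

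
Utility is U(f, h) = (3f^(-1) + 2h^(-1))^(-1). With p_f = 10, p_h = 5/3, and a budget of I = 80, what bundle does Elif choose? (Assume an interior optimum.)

f* = 6, h* = 12

For CES with ρ = -1, MRS = (3/2)·(h/f)^2.
Tangency: set MRS = p_f/p_h = 10/(5/3) = 6.
So (h/f)^2 = 4; taking the square root, h/f = 2, i.e. h = 2·f.
Substitute into the budget 10·f + (5/3)·h = 80: (40/3)·f = 80, so f* = 6 and h* = 2·6 = 12.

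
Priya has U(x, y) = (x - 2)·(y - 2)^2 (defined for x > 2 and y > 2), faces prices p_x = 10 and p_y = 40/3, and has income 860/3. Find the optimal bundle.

x* = 10, y* = 14

MU_x = (y−2)^2, MU_y = 2·(x−2)·(y−2).
MRS = (1/2)·(y−2)/(x−2).
Tangency: set MRS = p_x/p_y = 10/(40/3) = 0.75.
So (1/2)·(y − 2)/(x − 2) = 0.75, i.e. (y − 2) = 1.5·(x − 2).
Rewrite the budget in excess-of-subsistence terms: 10·(x − 2) + (40/3)·(y − 2) = 860/3 − 10·2 − (40/3)·2 = 240.
Substituting, 30·(x − 2) = 240, so x − 2 = 8 and x* = 10.
Then y − 2 = 1.5·8 = 12, so y* = 14.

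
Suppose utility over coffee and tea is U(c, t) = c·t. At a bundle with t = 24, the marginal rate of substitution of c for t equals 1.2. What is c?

MU_c = t and MU_t = c.
MRS = MU_c/MU_t = t/c.
Substitute t = 24: MRS = 24/c. Setting 24/c = 1.2 gives c = 24/1.2 = 20.

c = 20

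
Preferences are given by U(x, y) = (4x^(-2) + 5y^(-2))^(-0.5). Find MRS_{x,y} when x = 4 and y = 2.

For CES with ρ = -2, MRS = (4/5)·(y/x)^3.
At (4, 2): MRS = 0.1.
That is, one extra unit of x is worth 0.1 units of y at the margin.

MRS = 0.1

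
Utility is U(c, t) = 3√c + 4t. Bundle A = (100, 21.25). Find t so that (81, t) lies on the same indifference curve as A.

t = 22

U(100, 21.25) = 115.
Set U(81, t) = 115 and solve.
With c = 81: √81 = 9, so 4t = 115 − 3·9 = 88 and t = 22.
Check: U(81, 22) = 115.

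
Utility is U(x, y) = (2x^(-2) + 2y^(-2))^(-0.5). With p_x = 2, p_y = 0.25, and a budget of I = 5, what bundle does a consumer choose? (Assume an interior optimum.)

x* = 2, y* = 4

For CES with ρ = -2, MRS = (y/x)^3.
Tangency: set MRS = p_x/p_y = 2/0.25 = 8.
So (y/x)^3 = 8; taking the cube root, y/x = 2, i.e. y = 2·x.
Substitute into the budget 2·x + 0.25·y = 5: 2.5·x = 5, so x* = 2 and y* = 2·2 = 4.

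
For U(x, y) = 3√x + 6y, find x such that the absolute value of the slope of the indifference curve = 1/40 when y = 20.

MU_x = 3/(2√x), MU_y = 6.
MRS = 3/(2√x) ÷ 6.
MRS depends only on x: 0.25/√x = 1/40 ⇒ √x = 0.25/(1/40) = 10 ⇒ x = 100.

x = 100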